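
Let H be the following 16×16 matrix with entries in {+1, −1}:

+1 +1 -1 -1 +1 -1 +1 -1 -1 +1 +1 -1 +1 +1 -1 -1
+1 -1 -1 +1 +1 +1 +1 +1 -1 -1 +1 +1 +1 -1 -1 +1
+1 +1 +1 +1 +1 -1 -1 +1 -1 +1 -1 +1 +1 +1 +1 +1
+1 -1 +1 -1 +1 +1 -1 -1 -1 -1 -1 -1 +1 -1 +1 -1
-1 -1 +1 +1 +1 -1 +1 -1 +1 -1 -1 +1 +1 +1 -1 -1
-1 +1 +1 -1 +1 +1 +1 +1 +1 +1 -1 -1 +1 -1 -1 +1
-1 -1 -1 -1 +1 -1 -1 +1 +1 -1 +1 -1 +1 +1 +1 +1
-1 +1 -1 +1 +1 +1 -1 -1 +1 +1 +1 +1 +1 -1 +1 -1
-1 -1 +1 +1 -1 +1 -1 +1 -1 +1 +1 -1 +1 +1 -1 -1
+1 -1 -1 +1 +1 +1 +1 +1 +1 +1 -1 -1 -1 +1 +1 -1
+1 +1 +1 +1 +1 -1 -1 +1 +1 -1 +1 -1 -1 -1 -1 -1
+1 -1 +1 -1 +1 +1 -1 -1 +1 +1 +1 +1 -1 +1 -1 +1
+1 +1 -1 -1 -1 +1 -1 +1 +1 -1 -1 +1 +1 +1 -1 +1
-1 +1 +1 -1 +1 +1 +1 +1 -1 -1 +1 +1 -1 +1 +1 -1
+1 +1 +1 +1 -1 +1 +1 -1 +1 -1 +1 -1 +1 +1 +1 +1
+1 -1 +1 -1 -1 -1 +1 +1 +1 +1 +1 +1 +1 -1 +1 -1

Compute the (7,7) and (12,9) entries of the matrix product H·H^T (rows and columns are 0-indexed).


Row 7 of H: [-1, 1, -1, 1, 1, 1, -1, -1, 1, 1, 1, 1, 1, -1, 1, -1].
Row 9 of H: [1, -1, -1, 1, 1, 1, 1, 1, 1, 1, -1, -1, -1, 1, 1, -1].
Row 12 of H: [1, 1, -1, -1, -1, 1, -1, 1, 1, -1, -1, 1, 1, 1, -1, 1].
(H·H^T)[7][7] = Σ_j H[7][j]·H[7][j] = (-1)² + (1)² + (-1)² + (1)² + (1)² + (1)² + (-1)² + (-1)² + (1)² + (1)² + (1)² + (1)² + (1)² + (-1)² + (1)² + (-1)² = 1 + 1 + 1 + 1 + 1 + 1 + 1 + 1 + 1 + 1 + 1 + 1 + 1 + 1 + 1 + 1 = 16.
(H·H^T)[12][9] = Σ_j H[12][j]·H[9][j] = (1)·(1) + (1)·(-1) + (-1)·(-1) + (-1)·(1) + (-1)·(1) + (1)·(1) + (-1)·(1) + (1)·(1) + (1)·(1) + (-1)·(1) + (-1)·(-1) + (1)·(-1) + (1)·(-1) + (1)·(1) + (-1)·(1) + (1)·(-1) = 1 + -1 + 1 + -1 + -1 + 1 + -1 + 1 + 1 + -1 + 1 + -1 + -1 + 1 + -1 + -1 = -2.
Rows 12 and 9 are not orthogonal (dot product = -2 ≠ 0), so H is not a Hadamard matrix.

(7,7) entry = 16; (12,9) entry = -2.


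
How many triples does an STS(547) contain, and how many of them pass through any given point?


An STS(v) is a 2-(v, 3, 1) BIBD: block size k = 3, λ = 1.
Replication: r(k − 1) = λ(v − 1) ⇒ r·2 = 547 − 1 = 546 ⇒ r = 273.
Block count: bk = vr ⇒ b·3 = 547·273 = 149331 ⇒ b = 49777.

r = 273, b = 49777.


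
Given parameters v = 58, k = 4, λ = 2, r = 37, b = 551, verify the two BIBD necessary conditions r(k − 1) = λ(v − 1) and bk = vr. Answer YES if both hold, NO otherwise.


Condition (i): r(k − 1) = 37·3 = 111; λ(v − 1) = 2·57 = 114. Match? NO.
Condition (ii): bk = 551·4 = 2204; vr = 58·37 = 2146. Match? NO.
Both conditions hold? NO.

NO


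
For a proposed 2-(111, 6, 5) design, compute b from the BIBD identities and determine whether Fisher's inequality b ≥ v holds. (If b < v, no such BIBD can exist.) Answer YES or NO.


r = λ(v − 1)/(k − 1) = 5·110/5 = 110.
b = vr/k = 111·110/6 = 2035.
Fisher's inequality: b ≥ v ⇔ 2035 ≥ 111? YES.

YES


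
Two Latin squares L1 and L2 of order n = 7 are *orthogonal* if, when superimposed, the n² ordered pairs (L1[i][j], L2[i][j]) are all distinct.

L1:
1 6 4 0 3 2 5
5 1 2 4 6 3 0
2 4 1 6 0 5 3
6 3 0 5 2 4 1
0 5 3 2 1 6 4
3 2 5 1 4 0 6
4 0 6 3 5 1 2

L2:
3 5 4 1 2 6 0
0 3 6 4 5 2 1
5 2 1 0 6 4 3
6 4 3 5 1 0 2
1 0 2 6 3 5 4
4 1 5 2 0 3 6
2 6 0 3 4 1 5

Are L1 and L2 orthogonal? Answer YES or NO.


Form the n² = 49 superimposed pairs (L1[i][j], L2[i][j]), row by row (rows and columns indexed from 0):
row 0: (1,3) (6,5) (4,4) (0,1) (3,2) (2,6) (5,0)
row 1: (5,0) (1,3) (2,6) (4,4) (6,5) (3,2) (0,1)
row 2: (2,5) (4,2) (1,1) (6,0) (0,6) (5,4) (3,3)
row 3: (6,6) (3,4) (0,3) (5,5) (2,1) (4,0) (1,2)
row 4: (0,1) (5,0) (3,2) (2,6) (1,3) (6,5) (4,4)
row 5: (3,4) (2,1) (5,5) (1,2) (4,0) (0,3) (6,6)
row 6: (4,2) (0,6) (6,0) (3,3) (5,4) (1,1) (2,5)
Orthogonality requires all 49 pairs distinct.
But the pair (5,0) repeats: cell (0,6) has L1 = 5, L2 = 0, and cell (1,0) has L1 = 5, L2 = 0.
A repeated pair means some other pair never occurs (only 21 distinct pairs out of 49), so the squares are not orthogonal.
Conclusion: NO.

NO


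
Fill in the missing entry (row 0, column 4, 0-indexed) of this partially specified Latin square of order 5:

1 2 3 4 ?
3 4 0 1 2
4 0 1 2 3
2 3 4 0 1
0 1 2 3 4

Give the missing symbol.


Row 0 contains symbols [1, 2, 3, 4] — missing [0].
Column 4 contains symbols [1, 2, 3, 4] — missing [0].
The missing symbol must appear in both missing sets; intersection = [0].
Therefore the hidden value is 0.

Missing value = 0.


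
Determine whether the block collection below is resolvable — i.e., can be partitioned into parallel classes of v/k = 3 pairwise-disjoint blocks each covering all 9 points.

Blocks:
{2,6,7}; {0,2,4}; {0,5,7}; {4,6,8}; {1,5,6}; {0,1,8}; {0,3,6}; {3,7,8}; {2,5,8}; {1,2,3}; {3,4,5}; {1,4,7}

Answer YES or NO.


v = 9, block size k = 3, number of blocks = 12.
For resolvability, blocks must partition into parallel classes of size v/k = 3.
Total blocks must therefore be a multiple of 3: 12 = 3·4 + 0 ⇒ divisible ✓.
Greedy packing gives 4 candidate class(es). Each should be a full parallel class (size 3, covers all 9 points).
  Class 1 (3 blocks): {2,6,7}; {0,1,8}; {3,4,5}. Points covered: [0, 1, 2, 3, 4, 5, 6, 7, 8].
  Class 2 (3 blocks): {0,2,4}; {1,5,6}; {3,7,8}. Points covered: [0, 1, 2, 3, 4, 5, 6, 7, 8].
  Class 3 (3 blocks): {0,5,7}; {4,6,8}; {1,2,3}. Points covered: [0, 1, 2, 3, 4, 5, 6, 7, 8].
  Class 4 (3 blocks): {0,3,6}; {2,5,8}; {1,4,7}. Points covered: [0, 1, 2, 3, 4, 5, 6, 7, 8].
All classes full (size 3)? YES. All classes cover every point? YES.
Resolvable? YES.

YES


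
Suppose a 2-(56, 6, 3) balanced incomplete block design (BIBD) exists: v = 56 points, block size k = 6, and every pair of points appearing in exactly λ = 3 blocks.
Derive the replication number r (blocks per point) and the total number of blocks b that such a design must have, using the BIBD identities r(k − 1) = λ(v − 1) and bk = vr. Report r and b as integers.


Any 2-(v, k, λ) BIBD satisfies two necessary conditions:
  (i)  Each point sits in r blocks, and counting incidences through any fixed point gives r(k − 1) = λ(v − 1), so r = λ(v − 1)/(k − 1).
  (ii) Total incidences bk = vr, so b = vr/k.
Step 1: r = λ(v − 1)/(k − 1) = 3·(56 − 1)/(6 − 1) = 3·55/5 = 165/5 = 33.
Step 2: b = vr/k = 56·33/6 = 1848/6 = 308.
Check integrality: r = 33 ∈ Z ✓, b = 308 ∈ Z ✓.
(These identities are necessary conditions: they determine r and b for any design with these parameters, but do not by themselves prove that one exists.)

r = 33, b = 308.


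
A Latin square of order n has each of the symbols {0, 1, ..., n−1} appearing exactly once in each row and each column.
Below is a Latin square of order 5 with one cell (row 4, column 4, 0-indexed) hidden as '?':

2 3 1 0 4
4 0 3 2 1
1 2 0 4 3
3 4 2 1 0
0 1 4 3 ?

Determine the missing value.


Row 4 contains symbols [0, 1, 3, 4] — missing [2].
Column 4 contains symbols [0, 1, 3, 4] — missing [2].
The missing symbol must appear in both missing sets; intersection = [2].
Therefore the hidden value is 2.

Missing value = 2.


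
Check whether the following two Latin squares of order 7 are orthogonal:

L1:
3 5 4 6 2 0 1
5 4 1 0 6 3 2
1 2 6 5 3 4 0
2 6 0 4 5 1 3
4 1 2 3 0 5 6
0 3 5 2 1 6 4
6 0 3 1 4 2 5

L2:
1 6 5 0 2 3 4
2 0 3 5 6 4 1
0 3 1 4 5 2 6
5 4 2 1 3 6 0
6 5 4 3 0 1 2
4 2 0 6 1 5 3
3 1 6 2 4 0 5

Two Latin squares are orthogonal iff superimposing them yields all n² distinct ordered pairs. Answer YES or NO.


Form the n² = 49 superimposed pairs (L1[i][j], L2[i][j]), row by row (rows and columns indexed from 0):
row 0: (3,1) (5,6) (4,5) (6,0) (2,2) (0,3) (1,4)
row 1: (5,2) (4,0) (1,3) (0,5) (6,6) (3,4) (2,1)
row 2: (1,0) (2,3) (6,1) (5,4) (3,5) (4,2) (0,6)
row 3: (2,5) (6,4) (0,2) (4,1) (5,3) (1,6) (3,0)
row 4: (4,6) (1,5) (2,4) (3,3) (0,0) (5,1) (6,2)
row 5: (0,4) (3,2) (5,0) (2,6) (1,1) (6,5) (4,3)
row 6: (6,3) (0,1) (3,6) (1,2) (4,4) (2,0) (5,5)
Orthogonality requires all 49 pairs distinct.
Check by first coordinate: for each symbol s of L1, list the L2 entries in the n cells where L1 = s; they must all differ.
  L1 = 0: L2 entries (in reading order) 3, 5, 6, 2, 0, 4, 1 — all 7 distinct ✓
  L1 = 1: L2 entries (in reading order) 4, 3, 0, 6, 5, 1, 2 — all 7 distinct ✓
  L1 = 2: L2 entries (in reading order) 2, 1, 3, 5, 4, 6, 0 — all 7 distinct ✓
  L1 = 3: L2 entries (in reading order) 1, 4, 5, 0, 3, 2, 6 — all 7 distinct ✓
  L1 = 4: L2 entries (in reading order) 5, 0, 2, 1, 6, 3, 4 — all 7 distinct ✓
  L1 = 5: L2 entries (in reading order) 6, 2, 4, 3, 1, 0, 5 — all 7 distinct ✓
  L1 = 6: L2 entries (in reading order) 0, 6, 1, 4, 2, 5, 3 — all 7 distinct ✓
Every symbol of L1 meets every symbol of L2 exactly once, so all 49 pairs are distinct (49 of 49).
Conclusion: YES.

YES


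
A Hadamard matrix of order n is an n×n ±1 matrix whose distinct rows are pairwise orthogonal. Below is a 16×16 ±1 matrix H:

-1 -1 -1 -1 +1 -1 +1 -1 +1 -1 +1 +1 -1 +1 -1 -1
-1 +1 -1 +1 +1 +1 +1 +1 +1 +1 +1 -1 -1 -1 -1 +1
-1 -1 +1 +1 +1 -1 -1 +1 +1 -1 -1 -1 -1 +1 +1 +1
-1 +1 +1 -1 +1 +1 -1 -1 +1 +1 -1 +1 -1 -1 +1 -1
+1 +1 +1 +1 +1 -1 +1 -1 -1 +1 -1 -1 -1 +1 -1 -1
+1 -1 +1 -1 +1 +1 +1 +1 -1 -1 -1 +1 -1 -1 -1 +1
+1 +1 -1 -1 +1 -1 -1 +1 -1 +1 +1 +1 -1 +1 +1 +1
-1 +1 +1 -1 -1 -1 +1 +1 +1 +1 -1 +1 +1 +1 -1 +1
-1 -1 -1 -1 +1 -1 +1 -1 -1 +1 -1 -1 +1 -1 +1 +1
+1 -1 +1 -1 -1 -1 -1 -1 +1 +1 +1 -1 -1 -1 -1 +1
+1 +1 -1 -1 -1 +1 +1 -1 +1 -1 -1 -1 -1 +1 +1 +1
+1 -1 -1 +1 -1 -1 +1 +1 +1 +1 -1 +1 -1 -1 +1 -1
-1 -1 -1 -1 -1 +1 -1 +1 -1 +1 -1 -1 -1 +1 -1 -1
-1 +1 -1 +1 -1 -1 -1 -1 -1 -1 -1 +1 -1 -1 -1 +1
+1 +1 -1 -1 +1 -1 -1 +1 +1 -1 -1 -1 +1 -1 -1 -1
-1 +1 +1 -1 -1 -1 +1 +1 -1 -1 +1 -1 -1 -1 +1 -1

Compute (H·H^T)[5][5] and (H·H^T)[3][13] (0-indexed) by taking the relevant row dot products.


Row 3 of H: [-1, 1, 1, -1, 1, 1, -1, -1, 1, 1, -1, 1, -1, -1, 1, -1].
Row 5 of H: [1, -1, 1, -1, 1, 1, 1, 1, -1, -1, -1, 1, -1, -1, -1, 1].
Row 13 of H: [-1, 1, -1, 1, -1, -1, -1, -1, -1, -1, -1, 1, -1, -1, -1, 1].
(H·H^T)[5][5] = Σ_j H[5][j]·H[5][j] = (1)² + (-1)² + (1)² + (-1)² + (1)² + (1)² + (1)² + (1)² + (-1)² + (-1)² + (-1)² + (1)² + (-1)² + (-1)² + (-1)² + (1)² = 1 + 1 + 1 + 1 + 1 + 1 + 1 + 1 + 1 + 1 + 1 + 1 + 1 + 1 + 1 + 1 = 16.
(H·H^T)[3][13] = Σ_j H[3][j]·H[13][j] = (-1)·(-1) + (1)·(1) + (1)·(-1) + (-1)·(1) + (1)·(-1) + (1)·(-1) + (-1)·(-1) + (-1)·(-1) + (1)·(-1) + (1)·(-1) + (-1)·(-1) + (1)·(1) + (-1)·(-1) + (-1)·(-1) + (1)·(-1) + (-1)·(1) = 1 + 1 + -1 + -1 + -1 + -1 + 1 + 1 + -1 + -1 + 1 + 1 + 1 + 1 + -1 + -1 = 0.
So rows 3 and 13 are orthogonal; the diagonal entry equals n = 16.

(5,5) entry = 16; (3,13) entry = 0.


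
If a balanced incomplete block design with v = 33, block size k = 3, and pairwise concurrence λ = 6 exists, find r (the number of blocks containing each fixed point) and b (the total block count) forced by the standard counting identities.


Any 2-(v, k, λ) BIBD satisfies two necessary conditions:
  (i)  Each point sits in r blocks, and counting incidences through any fixed point gives r(k − 1) = λ(v − 1), so r = λ(v − 1)/(k − 1).
  (ii) Total incidences bk = vr, so b = vr/k.
Step 1: r = λ(v − 1)/(k − 1) = 6·(33 − 1)/(3 − 1) = 6·32/2 = 192/2 = 96.
Step 2: b = vr/k = 33·96/3 = 3168/3 = 1056.
Check integrality: r = 96 ∈ Z ✓, b = 1056 ∈ Z ✓.
(These identities are necessary conditions: they determine r and b for any design with these parameters, but do not by themselves prove that one exists.)

r = 96, b = 1056.


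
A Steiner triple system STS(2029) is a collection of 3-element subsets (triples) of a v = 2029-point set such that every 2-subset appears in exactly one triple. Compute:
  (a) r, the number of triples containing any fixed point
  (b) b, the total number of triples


An STS(v) is a 2-(v, 3, 1) BIBD: block size k = 3, λ = 1.
Replication: r(k − 1) = λ(v − 1) ⇒ r·2 = 2029 − 1 = 2028 ⇒ r = 1014.
Block count: b = v(v − 1)/6 = 2029·2028/6 = 4114812/6 = 685802.
(Check via bk = vr: 685802·3 = 2057406 = 2029·1014 = 2057406 ✓.)

r = 1014, b = 685802.


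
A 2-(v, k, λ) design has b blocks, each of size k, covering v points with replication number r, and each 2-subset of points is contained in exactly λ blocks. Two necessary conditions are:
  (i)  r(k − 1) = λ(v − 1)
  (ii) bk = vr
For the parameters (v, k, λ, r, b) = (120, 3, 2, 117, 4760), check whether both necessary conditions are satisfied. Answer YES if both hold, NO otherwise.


Condition (i): r(k − 1) = 117·2 = 234; λ(v − 1) = 2·119 = 238. Match? NO.
Condition (ii): bk = 4760·3 = 14280; vr = 120·117 = 14040. Match? NO.
Both conditions hold? NO.

NO


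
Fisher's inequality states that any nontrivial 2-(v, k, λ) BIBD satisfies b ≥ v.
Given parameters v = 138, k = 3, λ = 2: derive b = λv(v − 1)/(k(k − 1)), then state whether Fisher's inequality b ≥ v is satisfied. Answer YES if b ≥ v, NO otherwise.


r = λ(v − 1)/(k − 1) = 2·137/2 = 137.
b = vr/k = 138·137/3 = 6302.
Fisher's inequality: b ≥ v ⇔ 6302 ≥ 138? YES.

YES


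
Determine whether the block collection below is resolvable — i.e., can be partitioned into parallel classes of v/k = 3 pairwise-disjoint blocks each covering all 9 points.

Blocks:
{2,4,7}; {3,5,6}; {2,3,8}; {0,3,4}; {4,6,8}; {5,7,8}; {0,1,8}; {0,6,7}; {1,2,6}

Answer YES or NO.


v = 9, block size k = 3, number of blocks = 9.
For resolvability, blocks must partition into parallel classes of size v/k = 3.
Total blocks must therefore be a multiple of 3: 9 = 3·3 + 0 ⇒ divisible ✓.
Consider block {2,3,8}. The only other block(s) in the collection disjoint from it are {0,6,7} — just 1 block(s). Any parallel class containing {2,3,8} would need 2 other blocks each disjoint from it, so no parallel class of size 3 can contain {2,3,8}.
Since every block must belong to some parallel class in a resolution, the collection cannot be partitioned into parallel classes.
Resolvable? NO.

NO


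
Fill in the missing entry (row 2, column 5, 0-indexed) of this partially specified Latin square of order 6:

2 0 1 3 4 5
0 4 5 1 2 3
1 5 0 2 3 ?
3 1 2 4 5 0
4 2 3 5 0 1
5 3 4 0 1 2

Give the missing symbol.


Row 2 contains symbols [0, 1, 2, 3, 5] — missing [4].
Column 5 contains symbols [0, 1, 2, 3, 5] — missing [4].
The missing symbol must appear in both missing sets; intersection = [4].
Therefore the hidden value is 4.

Missing value = 4.


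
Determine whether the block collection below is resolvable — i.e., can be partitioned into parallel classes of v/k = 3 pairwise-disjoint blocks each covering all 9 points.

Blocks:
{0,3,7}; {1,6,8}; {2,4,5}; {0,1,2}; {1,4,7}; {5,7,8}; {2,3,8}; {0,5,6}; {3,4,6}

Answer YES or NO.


v = 9, block size k = 3, number of blocks = 9.
For resolvability, blocks must partition into parallel classes of size v/k = 3.
Total blocks must therefore be a multiple of 3: 9 = 3·3 + 0 ⇒ divisible ✓.
Greedy packing gives 3 candidate class(es). Each should be a full parallel class (size 3, covers all 9 points).
  Class 1 (3 blocks): {0,3,7}; {1,6,8}; {2,4,5}. Points covered: [0, 1, 2, 3, 4, 5, 6, 7, 8].
  Class 2 (3 blocks): {0,1,2}; {5,7,8}; {3,4,6}. Points covered: [0, 1, 2, 3, 4, 5, 6, 7, 8].
  Class 3 (3 blocks): {1,4,7}; {2,3,8}; {0,5,6}. Points covered: [0, 1, 2, 3, 4, 5, 6, 7, 8].
All classes full (size 3)? YES. All classes cover every point? YES.
Resolvable? YES.

YES


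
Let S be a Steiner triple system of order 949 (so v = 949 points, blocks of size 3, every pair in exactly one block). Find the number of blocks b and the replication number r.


An STS(v) is a 2-(v, 3, 1) BIBD: block size k = 3, λ = 1.
Replication: r(k − 1) = λ(v − 1) ⇒ r·2 = 949 − 1 = 948 ⇒ r = 474.
Block count: bk = vr ⇒ b·3 = 949·474 = 449826 ⇒ b = 149942.
(Check via b = v(v − 1)/6 = 949·948/6 = 899652/6 = 149942.)

r = 474, b = 149942.


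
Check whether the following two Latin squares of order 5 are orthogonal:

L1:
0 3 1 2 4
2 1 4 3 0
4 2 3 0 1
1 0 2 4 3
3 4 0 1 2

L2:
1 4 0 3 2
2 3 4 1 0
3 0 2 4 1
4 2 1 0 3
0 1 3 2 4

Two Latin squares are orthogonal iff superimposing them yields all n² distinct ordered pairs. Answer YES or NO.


Form the n² = 25 superimposed pairs (L1[i][j], L2[i][j]), row by row (rows and columns indexed from 0):
row 0: (0,1) (3,4) (1,0) (2,3) (4,2)
row 1: (2,2) (1,3) (4,4) (3,1) (0,0)
row 2: (4,3) (2,0) (3,2) (0,4) (1,1)
row 3: (1,4) (0,2) (2,1) (4,0) (3,3)
row 4: (3,0) (4,1) (0,3) (1,2) (2,4)
Orthogonality requires all 25 pairs distinct.
Check by first coordinate: for each symbol s of L1, list the L2 entries in the n cells where L1 = s; they must all differ.
  L1 = 0: L2 entries (in reading order) 1, 0, 4, 2, 3 — all 5 distinct ✓
  L1 = 1: L2 entries (in reading order) 0, 3, 1, 4, 2 — all 5 distinct ✓
  L1 = 2: L2 entries (in reading order) 3, 2, 0, 1, 4 — all 5 distinct ✓
  L1 = 3: L2 entries (in reading order) 4, 1, 2, 3, 0 — all 5 distinct ✓
  L1 = 4: L2 entries (in reading order) 2, 4, 3, 0, 1 — all 5 distinct ✓
Every symbol of L1 meets every symbol of L2 exactly once, so all 25 pairs are distinct (25 of 25).
Conclusion: YES.

YES


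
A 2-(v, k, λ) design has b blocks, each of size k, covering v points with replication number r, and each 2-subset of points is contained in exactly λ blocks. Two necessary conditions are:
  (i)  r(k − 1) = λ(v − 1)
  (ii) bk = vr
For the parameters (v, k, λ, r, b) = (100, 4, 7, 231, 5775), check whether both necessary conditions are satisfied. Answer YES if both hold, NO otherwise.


Condition (i): r(k − 1) = 231·3 = 693; λ(v − 1) = 7·99 = 693. Match? YES.
Condition (ii): bk = 5775·4 = 23100; vr = 100·231 = 23100. Match? YES.
Both conditions hold? YES.

YES


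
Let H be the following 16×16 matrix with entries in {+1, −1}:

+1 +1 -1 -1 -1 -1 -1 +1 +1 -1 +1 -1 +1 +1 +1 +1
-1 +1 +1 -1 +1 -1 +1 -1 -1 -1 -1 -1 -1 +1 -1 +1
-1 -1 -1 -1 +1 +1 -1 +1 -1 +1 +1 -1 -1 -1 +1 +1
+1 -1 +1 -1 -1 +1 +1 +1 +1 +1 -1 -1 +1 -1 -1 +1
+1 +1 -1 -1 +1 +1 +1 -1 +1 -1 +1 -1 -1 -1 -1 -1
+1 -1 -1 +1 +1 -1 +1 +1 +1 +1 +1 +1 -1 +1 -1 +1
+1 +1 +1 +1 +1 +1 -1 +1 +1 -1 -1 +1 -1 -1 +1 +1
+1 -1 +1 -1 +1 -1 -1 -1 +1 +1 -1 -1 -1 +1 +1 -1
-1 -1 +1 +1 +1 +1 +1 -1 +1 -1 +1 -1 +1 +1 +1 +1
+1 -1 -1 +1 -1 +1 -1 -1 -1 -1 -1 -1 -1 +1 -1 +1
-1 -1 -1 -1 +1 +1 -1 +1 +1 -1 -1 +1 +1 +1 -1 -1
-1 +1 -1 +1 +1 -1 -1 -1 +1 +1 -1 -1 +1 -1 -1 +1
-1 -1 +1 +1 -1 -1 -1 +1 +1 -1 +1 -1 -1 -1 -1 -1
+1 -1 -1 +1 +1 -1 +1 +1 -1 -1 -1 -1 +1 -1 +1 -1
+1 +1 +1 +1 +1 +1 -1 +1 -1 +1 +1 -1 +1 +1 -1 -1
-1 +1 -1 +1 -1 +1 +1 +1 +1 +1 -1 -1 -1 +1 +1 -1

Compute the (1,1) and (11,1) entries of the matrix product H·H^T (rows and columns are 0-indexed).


Row 1 of H: [-1, 1, 1, -1, 1, -1, 1, -1, -1, -1, -1, -1, -1, 1, -1, 1].
Row 11 of H: [-1, 1, -1, 1, 1, -1, -1, -1, 1, 1, -1, -1, 1, -1, -1, 1].
(H·H^T)[1][1] = Σ_j H[1][j]·H[1][j] = (-1)² + (1)² + (1)² + (-1)² + (1)² + (-1)² + (1)² + (-1)² + (-1)² + (-1)² + (-1)² + (-1)² + (-1)² + (1)² + (-1)² + (1)² = 1 + 1 + 1 + 1 + 1 + 1 + 1 + 1 + 1 + 1 + 1 + 1 + 1 + 1 + 1 + 1 = 16.
(H·H^T)[11][1] = Σ_j H[11][j]·H[1][j] = (-1)·(-1) + (1)·(1) + (-1)·(1) + (1)·(-1) + (1)·(1) + (-1)·(-1) + (-1)·(1) + (-1)·(-1) + (1)·(-1) + (1)·(-1) + (-1)·(-1) + (-1)·(-1) + (1)·(-1) + (-1)·(1) + (-1)·(-1) + (1)·(1) = 1 + 1 + -1 + -1 + 1 + 1 + -1 + 1 + -1 + -1 + 1 + 1 + -1 + -1 + 1 + 1 = 2.
Rows 11 and 1 are not orthogonal (dot product = 2 ≠ 0), so H is not a Hadamard matrix.

(1,1) entry = 16; (11,1) entry = 2.


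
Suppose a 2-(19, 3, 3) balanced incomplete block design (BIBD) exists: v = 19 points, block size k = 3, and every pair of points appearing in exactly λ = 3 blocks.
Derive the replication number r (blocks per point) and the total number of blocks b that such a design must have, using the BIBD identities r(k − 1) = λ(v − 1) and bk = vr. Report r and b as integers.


Any 2-(v, k, λ) BIBD satisfies two necessary conditions:
  (i)  Each point sits in r blocks, and counting incidences through any fixed point gives r(k − 1) = λ(v − 1), so r = λ(v − 1)/(k − 1).
  (ii) Total incidences bk = vr, so b = vr/k.
Step 1: r = λ(v − 1)/(k − 1) = 3·(19 − 1)/(3 − 1) = 3·18/2 = 54/2 = 27.
Step 2: b = vr/k = 19·27/3 = 513/3 = 171.
Check integrality: r = 27 ∈ Z ✓, b = 171 ∈ Z ✓.
(These identities are necessary conditions: they determine r and b for any design with these parameters, but do not by themselves prove that one exists.)

r = 27, b = 171.


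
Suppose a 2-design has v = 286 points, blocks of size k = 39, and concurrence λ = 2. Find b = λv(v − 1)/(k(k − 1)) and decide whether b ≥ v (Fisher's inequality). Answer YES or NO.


b = λv(v − 1)/(k(k − 1)) = 2·286·285/(39·38) = 163020/1482 = 110.
Compare with v = 286: b < v, so Fisher's inequality fails.

NO


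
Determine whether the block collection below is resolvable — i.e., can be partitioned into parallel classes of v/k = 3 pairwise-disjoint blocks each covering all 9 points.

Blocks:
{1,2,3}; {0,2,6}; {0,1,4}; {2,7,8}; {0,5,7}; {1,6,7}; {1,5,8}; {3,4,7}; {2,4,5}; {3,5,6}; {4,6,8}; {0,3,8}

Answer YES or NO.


v = 9, block size k = 3, number of blocks = 12.
For resolvability, blocks must partition into parallel classes of size v/k = 3.
Total blocks must therefore be a multiple of 3: 12 = 3·4 + 0 ⇒ divisible ✓.
Greedy packing gives 4 candidate class(es). Each should be a full parallel class (size 3, covers all 9 points).
  Class 1 (3 blocks): {1,2,3}; {0,5,7}; {4,6,8}. Points covered: [0, 1, 2, 3, 4, 5, 6, 7, 8].
  Class 2 (3 blocks): {0,2,6}; {1,5,8}; {3,4,7}. Points covered: [0, 1, 2, 3, 4, 5, 6, 7, 8].
  Class 3 (3 blocks): {0,1,4}; {2,7,8}; {3,5,6}. Points covered: [0, 1, 2, 3, 4, 5, 6, 7, 8].
  Class 4 (3 blocks): {1,6,7}; {2,4,5}; {0,3,8}. Points covered: [0, 1, 2, 3, 4, 5, 6, 7, 8].
All classes full (size 3)? YES. All classes cover every point? YES.
Resolvable? YES.

YES


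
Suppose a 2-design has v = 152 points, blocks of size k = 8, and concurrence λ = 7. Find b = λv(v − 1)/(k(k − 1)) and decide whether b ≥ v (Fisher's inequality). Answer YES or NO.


b = λv(v − 1)/(k(k − 1)) = 7·152·151/(8·7) = 160664/56 = 2869.
Compare with v = 152: b ≥ v, so Fisher's inequality holds.

YES


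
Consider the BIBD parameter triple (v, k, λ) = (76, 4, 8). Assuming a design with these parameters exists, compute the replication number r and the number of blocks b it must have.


Any 2-(v, k, λ) BIBD satisfies two necessary conditions:
  (i)  Each point sits in r blocks, and counting incidences through any fixed point gives r(k − 1) = λ(v − 1), so r = λ(v − 1)/(k − 1).
  (ii) Total incidences bk = vr, so b = vr/k.
Step 1: r = λ(v − 1)/(k − 1) = 8·(76 − 1)/(4 − 1) = 8·75/3 = 600/3 = 200.
Step 2: b = vr/k = 76·200/4 = 15200/4 = 3800.
Check integrality: r = 200 ∈ Z ✓, b = 3800 ∈ Z ✓.
(These identities are necessary conditions: they determine r and b for any design with these parameters, but do not by themselves prove that one exists.)

r = 200, b = 3800.


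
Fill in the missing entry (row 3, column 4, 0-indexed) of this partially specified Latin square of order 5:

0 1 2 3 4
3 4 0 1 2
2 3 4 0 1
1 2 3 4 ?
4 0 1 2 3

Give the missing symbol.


Row 3 contains symbols [1, 2, 3, 4] — missing [0].
Column 4 contains symbols [1, 2, 3, 4] — missing [0].
The missing symbol must appear in both missing sets; intersection = [0].
Therefore the hidden value is 0.

Missing value = 0.


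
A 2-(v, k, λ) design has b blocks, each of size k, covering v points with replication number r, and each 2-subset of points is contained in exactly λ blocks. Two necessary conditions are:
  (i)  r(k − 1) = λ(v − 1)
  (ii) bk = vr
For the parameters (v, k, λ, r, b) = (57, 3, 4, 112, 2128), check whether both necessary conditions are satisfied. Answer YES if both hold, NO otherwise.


Condition (i): r(k − 1) = 112·2 = 224; λ(v − 1) = 4·56 = 224. Match? YES.
Condition (ii): bk = 2128·3 = 6384; vr = 57·112 = 6384. Match? YES.
Both conditions hold? YES.

YES


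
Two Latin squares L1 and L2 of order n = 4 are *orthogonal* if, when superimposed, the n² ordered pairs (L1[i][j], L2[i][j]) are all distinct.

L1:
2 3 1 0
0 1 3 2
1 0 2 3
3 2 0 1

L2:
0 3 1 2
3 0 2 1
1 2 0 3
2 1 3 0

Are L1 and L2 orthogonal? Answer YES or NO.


Form the n² = 16 superimposed pairs (L1[i][j], L2[i][j]), row by row (rows and columns indexed from 0):
row 0: (2,0) (3,3) (1,1) (0,2)
row 1: (0,3) (1,0) (3,2) (2,1)
row 2: (1,1) (0,2) (2,0) (3,3)
row 3: (3,2) (2,1) (0,3) (1,0)
Orthogonality requires all 16 pairs distinct.
But the pair (1,1) repeats: cell (0,2) has L1 = 1, L2 = 1, and cell (2,0) has L1 = 1, L2 = 1.
A repeated pair means some other pair never occurs (only 8 distinct pairs out of 16), so the squares are not orthogonal.
Conclusion: NO.

NO


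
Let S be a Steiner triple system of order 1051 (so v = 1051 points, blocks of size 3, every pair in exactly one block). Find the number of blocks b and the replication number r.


An STS(v) is a 2-(v, 3, 1) BIBD: block size k = 3, λ = 1.
Replication: r(k − 1) = λ(v − 1) ⇒ r·2 = 1051 − 1 = 1050 ⇒ r = 525.
Block count: bk = vr ⇒ b·3 = 1051·525 = 551775 ⇒ b = 183925.
(Check via b = v(v − 1)/6 = 1051·1050/6 = 1103550/6 = 183925.)

r = 525, b = 183925.


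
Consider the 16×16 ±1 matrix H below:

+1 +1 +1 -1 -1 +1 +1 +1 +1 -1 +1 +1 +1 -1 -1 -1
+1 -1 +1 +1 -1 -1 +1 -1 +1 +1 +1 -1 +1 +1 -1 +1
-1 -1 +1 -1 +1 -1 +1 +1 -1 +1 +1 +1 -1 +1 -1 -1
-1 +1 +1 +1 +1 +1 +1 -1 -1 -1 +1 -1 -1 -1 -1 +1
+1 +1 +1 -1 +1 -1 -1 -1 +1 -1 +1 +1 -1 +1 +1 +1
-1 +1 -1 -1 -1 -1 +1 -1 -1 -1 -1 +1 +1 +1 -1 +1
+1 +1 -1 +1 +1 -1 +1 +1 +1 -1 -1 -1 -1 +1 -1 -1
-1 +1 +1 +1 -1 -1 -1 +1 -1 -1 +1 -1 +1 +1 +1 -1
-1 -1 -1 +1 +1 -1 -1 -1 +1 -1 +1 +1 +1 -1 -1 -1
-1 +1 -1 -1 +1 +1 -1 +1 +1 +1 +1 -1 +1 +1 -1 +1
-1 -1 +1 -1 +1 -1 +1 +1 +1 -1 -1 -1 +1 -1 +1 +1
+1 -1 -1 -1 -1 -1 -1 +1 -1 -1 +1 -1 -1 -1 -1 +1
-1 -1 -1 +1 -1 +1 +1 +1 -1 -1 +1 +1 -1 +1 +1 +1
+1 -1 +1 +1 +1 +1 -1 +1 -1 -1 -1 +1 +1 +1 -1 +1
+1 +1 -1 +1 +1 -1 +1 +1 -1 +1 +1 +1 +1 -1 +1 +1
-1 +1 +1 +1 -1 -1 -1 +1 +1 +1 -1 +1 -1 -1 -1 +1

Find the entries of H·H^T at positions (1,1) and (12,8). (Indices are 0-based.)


Row 1 of H: [1, -1, 1, 1, -1, -1, 1, -1, 1, 1, 1, -1, 1, 1, -1, 1].
Row 8 of H: [-1, -1, -1, 1, 1, -1, -1, -1, 1, -1, 1, 1, 1, -1, -1, -1].
Row 12 of H: [-1, -1, -1, 1, -1, 1, 1, 1, -1, -1, 1, 1, -1, 1, 1, 1].
(H·H^T)[1][1] = Σ_j H[1][j]·H[1][j] = (1)² + (-1)² + (1)² + (1)² + (-1)² + (-1)² + (1)² + (-1)² + (1)² + (1)² + (1)² + (-1)² + (1)² + (1)² + (-1)² + (1)² = 1 + 1 + 1 + 1 + 1 + 1 + 1 + 1 + 1 + 1 + 1 + 1 + 1 + 1 + 1 + 1 = 16.
(H·H^T)[12][8] = Σ_j H[12][j]·H[8][j] = (-1)·(-1) + (-1)·(-1) + (-1)·(-1) + (1)·(1) + (-1)·(1) + (1)·(-1) + (1)·(-1) + (1)·(-1) + (-1)·(1) + (-1)·(-1) + (1)·(1) + (1)·(1) + (-1)·(1) + (1)·(-1) + (1)·(-1) + (1)·(-1) = 1 + 1 + 1 + 1 + -1 + -1 + -1 + -1 + -1 + 1 + 1 + 1 + -1 + -1 + -1 + -1 = -2.
Rows 12 and 8 are not orthogonal (dot product = -2 ≠ 0), so H is not a Hadamard matrix.

(1,1) entry = 16; (12,8) entry = -2.


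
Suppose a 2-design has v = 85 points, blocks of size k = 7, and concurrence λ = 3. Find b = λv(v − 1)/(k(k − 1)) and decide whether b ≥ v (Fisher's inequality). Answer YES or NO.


b = λv(v − 1)/(k(k − 1)) = 3·85·84/(7·6) = 21420/42 = 510.
Compare with v = 85: b ≥ v, so Fisher's inequality holds.

YES


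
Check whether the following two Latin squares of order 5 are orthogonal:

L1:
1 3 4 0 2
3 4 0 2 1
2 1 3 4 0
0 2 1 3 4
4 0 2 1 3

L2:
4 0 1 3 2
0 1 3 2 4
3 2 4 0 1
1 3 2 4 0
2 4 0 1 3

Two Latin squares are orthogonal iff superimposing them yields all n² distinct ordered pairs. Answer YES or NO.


Form the n² = 25 superimposed pairs (L1[i][j], L2[i][j]), row by row (rows and columns indexed from 0):
row 0: (1,4) (3,0) (4,1) (0,3) (2,2)
row 1: (3,0) (4,1) (0,3) (2,2) (1,4)
row 2: (2,3) (1,2) (3,4) (4,0) (0,1)
row 3: (0,1) (2,3) (1,2) (3,4) (4,0)
row 4: (4,2) (0,4) (2,0) (1,1) (3,3)
Orthogonality requires all 25 pairs distinct.
But the pair (3,0) repeats: cell (0,1) has L1 = 3, L2 = 0, and cell (1,0) has L1 = 3, L2 = 0.
A repeated pair means some other pair never occurs (only 15 distinct pairs out of 25), so the squares are not orthogonal.
Conclusion: NO.

NO


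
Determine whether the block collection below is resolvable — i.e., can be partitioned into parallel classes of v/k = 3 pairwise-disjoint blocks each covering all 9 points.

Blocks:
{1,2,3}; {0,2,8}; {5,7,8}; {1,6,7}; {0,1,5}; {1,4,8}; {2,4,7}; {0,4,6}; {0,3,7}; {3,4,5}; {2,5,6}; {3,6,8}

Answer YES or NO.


v = 9, block size k = 3, number of blocks = 12.
For resolvability, blocks must partition into parallel classes of size v/k = 3.
Total blocks must therefore be a multiple of 3: 12 = 3·4 + 0 ⇒ divisible ✓.
Greedy packing gives 4 candidate class(es). Each should be a full parallel class (size 3, covers all 9 points).
  Class 1 (3 blocks): {1,2,3}; {5,7,8}; {0,4,6}. Points covered: [0, 1, 2, 3, 4, 5, 6, 7, 8].
  Class 2 (3 blocks): {0,2,8}; {1,6,7}; {3,4,5}. Points covered: [0, 1, 2, 3, 4, 5, 6, 7, 8].
  Class 3 (3 blocks): {0,1,5}; {2,4,7}; {3,6,8}. Points covered: [0, 1, 2, 3, 4, 5, 6, 7, 8].
  Class 4 (3 blocks): {1,4,8}; {0,3,7}; {2,5,6}. Points covered: [0, 1, 2, 3, 4, 5, 6, 7, 8].
All classes full (size 3)? YES. All classes cover every point? YES.
Resolvable? YES.

YES


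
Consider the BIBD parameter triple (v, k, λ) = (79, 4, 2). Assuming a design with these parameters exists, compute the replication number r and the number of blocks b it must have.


Any 2-(v, k, λ) BIBD satisfies two necessary conditions:
  (i)  Each point sits in r blocks, and counting incidences through any fixed point gives r(k − 1) = λ(v − 1), so r = λ(v − 1)/(k − 1).
  (ii) Total incidences bk = vr, so b = vr/k.
Step 1: r = λ(v − 1)/(k − 1) = 2·(79 − 1)/(4 − 1) = 2·78/3 = 156/3 = 52.
Step 2: b = vr/k = 79·52/4 = 4108/4 = 1027.
Check integrality: r = 52 ∈ Z ✓, b = 1027 ∈ Z ✓.
(These identities are necessary conditions: they determine r and b for any design with these parameters, but do not by themselves prove that one exists.)

r = 52, b = 1027.


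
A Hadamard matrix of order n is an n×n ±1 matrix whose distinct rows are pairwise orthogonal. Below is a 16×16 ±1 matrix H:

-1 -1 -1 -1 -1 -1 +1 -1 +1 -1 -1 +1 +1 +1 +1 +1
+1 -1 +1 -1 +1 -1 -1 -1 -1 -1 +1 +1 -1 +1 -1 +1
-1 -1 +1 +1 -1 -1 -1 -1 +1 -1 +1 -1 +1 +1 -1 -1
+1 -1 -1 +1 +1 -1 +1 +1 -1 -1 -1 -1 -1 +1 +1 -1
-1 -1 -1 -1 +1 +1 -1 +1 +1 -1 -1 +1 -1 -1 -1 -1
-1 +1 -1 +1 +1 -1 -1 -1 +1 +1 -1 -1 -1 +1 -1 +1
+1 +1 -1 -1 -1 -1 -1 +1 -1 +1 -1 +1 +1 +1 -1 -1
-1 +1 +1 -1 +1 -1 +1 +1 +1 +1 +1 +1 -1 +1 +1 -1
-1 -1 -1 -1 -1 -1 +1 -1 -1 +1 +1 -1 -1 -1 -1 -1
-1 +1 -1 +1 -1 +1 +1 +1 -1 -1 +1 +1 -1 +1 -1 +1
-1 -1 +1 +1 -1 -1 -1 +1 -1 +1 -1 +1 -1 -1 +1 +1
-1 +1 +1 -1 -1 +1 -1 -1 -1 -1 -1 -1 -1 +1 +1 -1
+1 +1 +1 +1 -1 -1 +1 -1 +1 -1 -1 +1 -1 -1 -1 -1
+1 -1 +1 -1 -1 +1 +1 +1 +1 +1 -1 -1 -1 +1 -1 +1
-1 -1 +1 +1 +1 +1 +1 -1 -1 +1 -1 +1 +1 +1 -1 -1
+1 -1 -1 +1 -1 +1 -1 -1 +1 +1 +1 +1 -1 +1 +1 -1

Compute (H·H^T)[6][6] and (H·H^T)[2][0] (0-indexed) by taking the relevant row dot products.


Row 0 of H: [-1, -1, -1, -1, -1, -1, 1, -1, 1, -1, -1, 1, 1, 1, 1, 1].
Row 2 of H: [-1, -1, 1, 1, -1, -1, -1, -1, 1, -1, 1, -1, 1, 1, -1, -1].
Row 6 of H: [1, 1, -1, -1, -1, -1, -1, 1, -1, 1, -1, 1, 1, 1, -1, -1].
(H·H^T)[6][6] = Σ_j H[6][j]·H[6][j] = (1)² + (1)² + (-1)² + (-1)² + (-1)² + (-1)² + (-1)² + (1)² + (-1)² + (1)² + (-1)² + (1)² + (1)² + (1)² + (-1)² + (-1)² = 1 + 1 + 1 + 1 + 1 + 1 + 1 + 1 + 1 + 1 + 1 + 1 + 1 + 1 + 1 + 1 = 16.
(H·H^T)[2][0] = Σ_j H[2][j]·H[0][j] = (-1)·(-1) + (-1)·(-1) + (1)·(-1) + (1)·(-1) + (-1)·(-1) + (-1)·(-1) + (-1)·(1) + (-1)·(-1) + (1)·(1) + (-1)·(-1) + (1)·(-1) + (-1)·(1) + (1)·(1) + (1)·(1) + (-1)·(1) + (-1)·(1) = 1 + 1 + -1 + -1 + 1 + 1 + -1 + 1 + 1 + 1 + -1 + -1 + 1 + 1 + -1 + -1 = 2.
Rows 2 and 0 are not orthogonal (dot product = 2 ≠ 0), so H is not a Hadamard matrix.

(6,6) entry = 16; (2,0) entry = 2.


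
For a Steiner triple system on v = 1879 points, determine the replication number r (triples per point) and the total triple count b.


An STS(v) is a 2-(v, 3, 1) BIBD: block size k = 3, λ = 1.
Replication: r(k − 1) = λ(v − 1) ⇒ r·2 = 1879 − 1 = 1878 ⇒ r = 939.
Block count: b = v(v − 1)/6 = 1879·1878/6 = 3528762/6 = 588127.
(Check via bk = vr: 588127·3 = 1764381 = 1879·939 = 1764381 ✓.)

r = 939, b = 588127.


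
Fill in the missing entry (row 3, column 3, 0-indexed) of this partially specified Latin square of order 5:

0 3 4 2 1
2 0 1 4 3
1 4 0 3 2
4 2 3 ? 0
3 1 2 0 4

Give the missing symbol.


Row 3 contains symbols [0, 2, 3, 4] — missing [1].
Column 3 contains symbols [0, 2, 3, 4] — missing [1].
The missing symbol must appear in both missing sets; intersection = [1].
Therefore the hidden value is 1.

Missing value = 1.


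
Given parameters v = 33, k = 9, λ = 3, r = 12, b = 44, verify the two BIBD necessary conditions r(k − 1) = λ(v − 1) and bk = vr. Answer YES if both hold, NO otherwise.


Condition (i): r(k − 1) = 12·8 = 96; λ(v − 1) = 3·32 = 96. Match? YES.
Condition (ii): bk = 44·9 = 396; vr = 33·12 = 396. Match? YES.
Both conditions hold? YES.

YES


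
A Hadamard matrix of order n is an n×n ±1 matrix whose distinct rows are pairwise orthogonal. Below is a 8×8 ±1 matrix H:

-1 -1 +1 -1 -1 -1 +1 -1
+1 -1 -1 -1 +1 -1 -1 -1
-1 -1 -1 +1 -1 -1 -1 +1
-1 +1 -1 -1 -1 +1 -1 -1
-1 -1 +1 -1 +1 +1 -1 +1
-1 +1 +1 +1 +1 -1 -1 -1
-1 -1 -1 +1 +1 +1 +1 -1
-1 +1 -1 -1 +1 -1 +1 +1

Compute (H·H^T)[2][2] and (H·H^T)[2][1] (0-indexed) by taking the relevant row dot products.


Row 1 of H: [1, -1, -1, -1, 1, -1, -1, -1].
Row 2 of H: [-1, -1, -1, 1, -1, -1, -1, 1].
(H·H^T)[2][2] = Σ_j H[2][j]·H[2][j] = (-1)² + (-1)² + (-1)² + (1)² + (-1)² + (-1)² + (-1)² + (1)² = 1 + 1 + 1 + 1 + 1 + 1 + 1 + 1 = 8.
(H·H^T)[2][1] = Σ_j H[2][j]·H[1][j] = (-1)·(1) + (-1)·(-1) + (-1)·(-1) + (1)·(-1) + (-1)·(1) + (-1)·(-1) + (-1)·(-1) + (1)·(-1) = -1 + 1 + 1 + -1 + -1 + 1 + 1 + -1 = 0.
So rows 2 and 1 are orthogonal; the diagonal entry equals n = 8.

(2,2) entry = 8; (2,1) entry = 0.


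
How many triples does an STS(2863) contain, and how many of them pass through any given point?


An STS(v) is a 2-(v, 3, 1) BIBD: block size k = 3, λ = 1.
Replication: r(k − 1) = λ(v − 1) ⇒ r·2 = 2863 − 1 = 2862 ⇒ r = 1431.
Block count: b = v(v − 1)/6 = 2863·2862/6 = 8193906/6 = 1365651.
(Check via bk = vr: 1365651·3 = 4096953 = 2863·1431 = 4096953 ✓.)

r = 1431, b = 1365651.


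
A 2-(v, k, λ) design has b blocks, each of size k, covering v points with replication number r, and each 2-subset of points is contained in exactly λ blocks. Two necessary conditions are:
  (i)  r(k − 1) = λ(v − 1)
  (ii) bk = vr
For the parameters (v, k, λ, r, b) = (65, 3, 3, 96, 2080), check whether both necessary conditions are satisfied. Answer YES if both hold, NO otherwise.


Condition (i): r(k − 1) = 96·2 = 192; λ(v − 1) = 3·64 = 192. Match? YES.
Condition (ii): bk = 2080·3 = 6240; vr = 65·96 = 6240. Match? YES.
Both conditions hold? YES.

YES


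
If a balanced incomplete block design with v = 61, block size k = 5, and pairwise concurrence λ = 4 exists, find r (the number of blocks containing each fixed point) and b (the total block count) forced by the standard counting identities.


Any 2-(v, k, λ) BIBD satisfies two necessary conditions:
  (i)  Each point sits in r blocks, and counting incidences through any fixed point gives r(k − 1) = λ(v − 1), so r = λ(v − 1)/(k − 1).
  (ii) Total incidences bk = vr, so b = vr/k.
Step 1: r = λ(v − 1)/(k − 1) = 4·(61 − 1)/(5 − 1) = 4·60/4 = 240/4 = 60.
Step 2: b = vr/k = 61·60/5 = 3660/5 = 732.
Check integrality: r = 60 ∈ Z ✓, b = 732 ∈ Z ✓.
(These identities are necessary conditions: they determine r and b for any design with these parameters, but do not by themselves prove that one exists.)

r = 60, b = 732.


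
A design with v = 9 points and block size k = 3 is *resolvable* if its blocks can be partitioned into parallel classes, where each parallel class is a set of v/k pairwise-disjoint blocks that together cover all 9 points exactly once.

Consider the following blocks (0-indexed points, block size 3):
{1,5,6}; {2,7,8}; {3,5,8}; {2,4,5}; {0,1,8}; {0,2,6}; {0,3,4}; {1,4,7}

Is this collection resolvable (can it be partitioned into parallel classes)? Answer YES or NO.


v = 9, block size k = 3, number of blocks = 8.
For resolvability, blocks must partition into parallel classes of size v/k = 3.
Total blocks must therefore be a multiple of 3: 8 = 3·2 + 2 ⇒ not divisible ✗.
Resolvable? NO.

NO


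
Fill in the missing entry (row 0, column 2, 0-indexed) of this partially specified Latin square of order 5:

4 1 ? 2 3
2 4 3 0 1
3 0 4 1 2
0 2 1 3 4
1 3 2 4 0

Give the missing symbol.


Row 0 contains symbols [1, 2, 3, 4] — missing [0].
Column 2 contains symbols [1, 2, 3, 4] — missing [0].
The missing symbol must appear in both missing sets; intersection = [0].
Therefore the hidden value is 0.

Missing value = 0.


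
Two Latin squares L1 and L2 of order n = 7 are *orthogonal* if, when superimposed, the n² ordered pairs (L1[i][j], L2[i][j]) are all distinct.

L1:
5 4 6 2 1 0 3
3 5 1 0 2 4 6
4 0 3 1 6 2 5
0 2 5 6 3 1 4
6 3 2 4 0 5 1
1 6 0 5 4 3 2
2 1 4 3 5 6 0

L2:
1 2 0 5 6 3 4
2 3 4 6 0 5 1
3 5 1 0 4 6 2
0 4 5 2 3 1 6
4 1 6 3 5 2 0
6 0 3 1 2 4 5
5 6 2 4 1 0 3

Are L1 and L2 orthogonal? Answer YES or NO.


Form the n² = 49 superimposed pairs (L1[i][j], L2[i][j]), row by row (rows and columns indexed from 0):
row 0: (5,1) (4,2) (6,0) (2,5) (1,6) (0,3) (3,4)
row 1: (3,2) (5,3) (1,4) (0,6) (2,0) (4,5) (6,1)
row 2: (4,3) (0,5) (3,1) (1,0) (6,4) (2,6) (5,2)
row 3: (0,0) (2,4) (5,5) (6,2) (3,3) (1,1) (4,6)
row 4: (6,4) (3,1) (2,6) (4,3) (0,5) (5,2) (1,0)
row 5: (1,6) (6,0) (0,3) (5,1) (4,2) (3,4) (2,5)
row 6: (2,5) (1,6) (4,2) (3,4) (5,1) (6,0) (0,3)
Orthogonality requires all 49 pairs distinct.
But the pair (6,4) repeats: cell (2,4) has L1 = 6, L2 = 4, and cell (4,0) has L1 = 6, L2 = 4.
A repeated pair means some other pair never occurs (only 28 distinct pairs out of 49), so the squares are not orthogonal.
Conclusion: NO.

NO


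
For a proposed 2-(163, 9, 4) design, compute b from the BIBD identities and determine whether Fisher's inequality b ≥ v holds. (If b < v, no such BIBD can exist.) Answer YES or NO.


b = λv(v − 1)/(k(k − 1)) = 4·163·162/(9·8) = 105624/72 = 1467.
Compare with v = 163: b ≥ v, so Fisher's inequality holds.

YES


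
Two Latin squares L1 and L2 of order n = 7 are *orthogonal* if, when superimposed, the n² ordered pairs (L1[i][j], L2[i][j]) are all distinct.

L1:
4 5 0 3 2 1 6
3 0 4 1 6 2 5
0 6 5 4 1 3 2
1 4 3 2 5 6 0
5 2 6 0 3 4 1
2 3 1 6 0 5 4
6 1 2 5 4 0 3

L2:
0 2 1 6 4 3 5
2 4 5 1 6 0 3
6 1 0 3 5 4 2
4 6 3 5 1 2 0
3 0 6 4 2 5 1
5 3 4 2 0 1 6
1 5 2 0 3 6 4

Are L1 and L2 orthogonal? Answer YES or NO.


Form the n² = 49 superimposed pairs (L1[i][j], L2[i][j]), row by row (rows and columns indexed from 0):
row 0: (4,0) (5,2) (0,1) (3,6) (2,4) (1,3) (6,5)
row 1: (3,2) (0,4) (4,5) (1,1) (6,6) (2,0) (5,3)
row 2: (0,6) (6,1) (5,0) (4,3) (1,5) (3,4) (2,2)
row 3: (1,4) (4,6) (3,3) (2,5) (5,1) (6,2) (0,0)
row 4: (5,3) (2,0) (6,6) (0,4) (3,2) (4,5) (1,1)
row 5: (2,5) (3,3) (1,4) (6,2) (0,0) (5,1) (4,6)
row 6: (6,1) (1,5) (2,2) (5,0) (4,3) (0,6) (3,4)
Orthogonality requires all 49 pairs distinct.
But the pair (5,3) repeats: cell (1,6) has L1 = 5, L2 = 3, and cell (4,0) has L1 = 5, L2 = 3.
A repeated pair means some other pair never occurs (only 28 distinct pairs out of 49), so the squares are not orthogonal.
Conclusion: NO.

NO


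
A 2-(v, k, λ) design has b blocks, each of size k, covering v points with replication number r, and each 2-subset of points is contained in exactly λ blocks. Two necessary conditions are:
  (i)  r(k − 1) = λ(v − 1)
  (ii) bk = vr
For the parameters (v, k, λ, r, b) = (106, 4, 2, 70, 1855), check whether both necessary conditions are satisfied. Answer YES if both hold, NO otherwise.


Condition (i): r(k − 1) = 70·3 = 210; λ(v − 1) = 2·105 = 210. Match? YES.
Condition (ii): bk = 1855·4 = 7420; vr = 106·70 = 7420. Match? YES.
Both conditions hold? YES.

YES
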